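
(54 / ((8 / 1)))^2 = 729 / 16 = 45.56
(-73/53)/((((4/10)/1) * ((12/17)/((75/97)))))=-155125/41128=-3.77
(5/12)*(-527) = -219.58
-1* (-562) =562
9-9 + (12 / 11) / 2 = 6 / 11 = 0.55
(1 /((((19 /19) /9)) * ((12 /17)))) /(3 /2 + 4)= 51 /22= 2.32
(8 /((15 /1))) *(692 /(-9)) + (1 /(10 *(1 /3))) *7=-2101 /54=-38.91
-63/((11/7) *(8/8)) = -441/11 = -40.09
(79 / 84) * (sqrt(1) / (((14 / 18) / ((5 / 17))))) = 1185 / 3332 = 0.36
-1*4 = -4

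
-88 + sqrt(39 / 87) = -88 + sqrt(377) / 29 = -87.33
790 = 790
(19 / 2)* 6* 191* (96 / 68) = 261288 / 17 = 15369.88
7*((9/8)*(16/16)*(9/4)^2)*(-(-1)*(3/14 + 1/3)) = 5589/256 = 21.83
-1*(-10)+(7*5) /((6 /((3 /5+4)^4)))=1966387 /750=2621.85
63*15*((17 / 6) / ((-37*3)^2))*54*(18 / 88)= 2.40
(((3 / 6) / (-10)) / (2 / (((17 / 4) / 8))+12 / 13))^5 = -527182965101 / 3818992059347763200000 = -0.00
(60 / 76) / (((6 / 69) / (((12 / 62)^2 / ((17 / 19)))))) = 6210 / 16337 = 0.38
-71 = -71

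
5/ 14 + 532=7453/ 14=532.36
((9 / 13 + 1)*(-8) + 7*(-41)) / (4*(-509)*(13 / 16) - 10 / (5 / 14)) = 0.18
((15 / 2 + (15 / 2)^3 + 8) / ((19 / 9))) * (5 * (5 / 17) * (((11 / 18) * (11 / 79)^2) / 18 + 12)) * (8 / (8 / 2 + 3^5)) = 2122698004025 / 17924875956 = 118.42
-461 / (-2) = 461 / 2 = 230.50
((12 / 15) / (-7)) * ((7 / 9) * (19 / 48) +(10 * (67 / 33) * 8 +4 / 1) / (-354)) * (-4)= -45491 / 613305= -0.07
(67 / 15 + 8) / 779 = 187 / 11685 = 0.02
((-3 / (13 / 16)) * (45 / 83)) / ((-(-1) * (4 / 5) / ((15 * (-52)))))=162000 / 83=1951.81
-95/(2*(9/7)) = -665/18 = -36.94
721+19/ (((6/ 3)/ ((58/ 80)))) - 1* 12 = 57271/ 80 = 715.89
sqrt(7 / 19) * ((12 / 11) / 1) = 12 * sqrt(133) / 209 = 0.66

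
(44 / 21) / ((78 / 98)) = 308 / 117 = 2.63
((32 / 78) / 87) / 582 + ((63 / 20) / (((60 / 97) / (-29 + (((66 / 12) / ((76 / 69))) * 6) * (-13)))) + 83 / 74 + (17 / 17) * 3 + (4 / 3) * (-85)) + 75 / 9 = -495770569721987 / 222117180480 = -2232.02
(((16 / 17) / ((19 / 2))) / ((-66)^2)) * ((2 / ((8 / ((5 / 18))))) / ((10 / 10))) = 5 / 3165723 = 0.00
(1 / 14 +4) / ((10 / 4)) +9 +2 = 442 / 35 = 12.63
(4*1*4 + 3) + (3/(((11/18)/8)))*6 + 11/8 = 22529/88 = 256.01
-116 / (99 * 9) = -116 / 891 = -0.13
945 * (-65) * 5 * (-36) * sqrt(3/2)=5528250 * sqrt(6)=13541391.67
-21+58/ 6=-34/ 3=-11.33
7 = 7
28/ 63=0.44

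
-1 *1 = -1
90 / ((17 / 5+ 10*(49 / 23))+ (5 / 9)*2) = 93150 / 26719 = 3.49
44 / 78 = 22 / 39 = 0.56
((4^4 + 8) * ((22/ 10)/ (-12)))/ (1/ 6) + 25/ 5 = -1427/ 5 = -285.40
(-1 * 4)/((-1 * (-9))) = -4/9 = -0.44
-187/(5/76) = -14212/5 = -2842.40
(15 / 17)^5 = 0.53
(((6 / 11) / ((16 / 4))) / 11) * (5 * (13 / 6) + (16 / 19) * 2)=1427 / 9196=0.16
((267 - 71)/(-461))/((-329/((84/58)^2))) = 49392/18221947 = 0.00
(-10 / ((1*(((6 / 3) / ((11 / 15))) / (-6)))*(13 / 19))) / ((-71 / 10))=-4180 / 923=-4.53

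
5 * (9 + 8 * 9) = 405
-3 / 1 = -3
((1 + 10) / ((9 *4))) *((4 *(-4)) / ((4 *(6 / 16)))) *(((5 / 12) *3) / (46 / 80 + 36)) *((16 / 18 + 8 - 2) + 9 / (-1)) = 400 / 1701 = 0.24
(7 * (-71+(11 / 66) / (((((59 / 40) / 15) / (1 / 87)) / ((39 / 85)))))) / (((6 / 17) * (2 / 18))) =-43363257 / 3422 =-12671.90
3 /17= 0.18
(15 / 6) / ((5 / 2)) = 1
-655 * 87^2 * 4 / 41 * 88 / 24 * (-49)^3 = 8554595266140 / 41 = 208648665027.80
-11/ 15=-0.73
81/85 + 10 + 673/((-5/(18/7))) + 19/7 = -28258/85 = -332.45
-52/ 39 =-4/ 3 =-1.33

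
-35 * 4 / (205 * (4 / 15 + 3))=-60 / 287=-0.21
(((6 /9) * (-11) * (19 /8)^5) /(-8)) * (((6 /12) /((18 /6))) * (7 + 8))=136185445 /786432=173.17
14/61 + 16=990/61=16.23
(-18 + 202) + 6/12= 369/2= 184.50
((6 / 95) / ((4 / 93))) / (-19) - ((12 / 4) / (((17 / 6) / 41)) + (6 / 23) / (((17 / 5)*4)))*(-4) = 245103771 / 1411510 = 173.65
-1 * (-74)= 74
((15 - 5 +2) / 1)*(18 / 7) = 216 / 7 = 30.86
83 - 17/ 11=896/ 11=81.45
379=379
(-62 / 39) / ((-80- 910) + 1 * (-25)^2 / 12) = 248 / 146315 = 0.00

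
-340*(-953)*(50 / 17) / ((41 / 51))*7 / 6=56703500 / 41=1383012.20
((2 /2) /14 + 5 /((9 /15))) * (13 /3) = 4589 /126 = 36.42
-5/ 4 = -1.25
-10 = -10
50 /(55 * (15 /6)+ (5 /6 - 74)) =150 /193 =0.78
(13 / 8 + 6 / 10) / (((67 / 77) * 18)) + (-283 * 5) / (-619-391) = 7518113 / 4872240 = 1.54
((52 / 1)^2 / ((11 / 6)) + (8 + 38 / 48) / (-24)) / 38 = 9342703 / 240768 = 38.80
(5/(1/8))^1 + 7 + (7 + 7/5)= 277/5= 55.40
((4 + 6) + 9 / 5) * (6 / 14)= 177 / 35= 5.06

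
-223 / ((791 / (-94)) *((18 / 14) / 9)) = 20962 / 113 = 185.50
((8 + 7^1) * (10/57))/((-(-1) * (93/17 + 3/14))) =0.46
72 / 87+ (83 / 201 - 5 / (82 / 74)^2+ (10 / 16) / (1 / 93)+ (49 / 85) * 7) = 395308815761 / 6663013320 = 59.33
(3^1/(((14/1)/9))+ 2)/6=55/84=0.65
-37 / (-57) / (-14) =-37 / 798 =-0.05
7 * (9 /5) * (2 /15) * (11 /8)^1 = 231 /100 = 2.31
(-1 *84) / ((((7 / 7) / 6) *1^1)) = -504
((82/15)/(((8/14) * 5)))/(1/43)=12341/150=82.27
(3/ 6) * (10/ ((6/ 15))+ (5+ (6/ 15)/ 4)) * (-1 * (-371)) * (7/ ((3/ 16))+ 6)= 1451723/ 6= 241953.83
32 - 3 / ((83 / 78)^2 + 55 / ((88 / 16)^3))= 32253236 / 1076929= 29.95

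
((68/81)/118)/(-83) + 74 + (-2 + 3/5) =143986321/1983285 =72.60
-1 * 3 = -3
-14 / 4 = -3.50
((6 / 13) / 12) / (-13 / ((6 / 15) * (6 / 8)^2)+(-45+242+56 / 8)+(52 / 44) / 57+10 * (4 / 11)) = 0.00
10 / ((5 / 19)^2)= 722 / 5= 144.40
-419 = -419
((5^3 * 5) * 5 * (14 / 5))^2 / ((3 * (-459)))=-76562500 / 1377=-55600.94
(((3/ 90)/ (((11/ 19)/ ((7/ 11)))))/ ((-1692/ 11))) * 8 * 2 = -266/ 69795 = -0.00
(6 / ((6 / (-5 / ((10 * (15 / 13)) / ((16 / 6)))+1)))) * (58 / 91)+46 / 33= 8332 / 6435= 1.29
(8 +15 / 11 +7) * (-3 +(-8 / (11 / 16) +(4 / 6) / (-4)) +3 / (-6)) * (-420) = 12726000 / 121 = 105173.55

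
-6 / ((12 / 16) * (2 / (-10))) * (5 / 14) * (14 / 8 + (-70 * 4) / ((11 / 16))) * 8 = -509800 / 11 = -46345.45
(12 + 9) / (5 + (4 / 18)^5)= 1240029 / 295277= 4.20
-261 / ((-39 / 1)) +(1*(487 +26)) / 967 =90798 / 12571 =7.22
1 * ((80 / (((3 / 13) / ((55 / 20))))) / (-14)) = -1430 / 21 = -68.10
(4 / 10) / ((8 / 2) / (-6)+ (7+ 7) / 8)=24 / 65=0.37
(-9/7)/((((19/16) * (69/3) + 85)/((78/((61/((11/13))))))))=-3168/255773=-0.01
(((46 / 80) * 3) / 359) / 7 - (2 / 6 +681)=-205462673 / 301560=-681.33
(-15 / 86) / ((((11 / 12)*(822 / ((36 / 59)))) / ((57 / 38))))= -0.00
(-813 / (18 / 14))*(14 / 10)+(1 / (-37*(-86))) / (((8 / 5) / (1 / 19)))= -885.27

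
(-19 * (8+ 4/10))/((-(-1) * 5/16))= -12768/25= -510.72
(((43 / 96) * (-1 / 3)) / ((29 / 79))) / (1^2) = -3397 / 8352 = -0.41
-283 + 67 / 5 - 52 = -1608 / 5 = -321.60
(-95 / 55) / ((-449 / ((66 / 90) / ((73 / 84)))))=532 / 163885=0.00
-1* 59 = -59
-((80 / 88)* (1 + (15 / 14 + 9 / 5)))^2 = -73441 / 5929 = -12.39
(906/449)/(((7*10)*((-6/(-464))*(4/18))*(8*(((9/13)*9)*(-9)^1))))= -56927/2545830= -0.02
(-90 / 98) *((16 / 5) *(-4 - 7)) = 1584 / 49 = 32.33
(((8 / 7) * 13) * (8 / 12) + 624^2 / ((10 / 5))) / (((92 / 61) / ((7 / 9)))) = 62352004 / 621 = 100405.80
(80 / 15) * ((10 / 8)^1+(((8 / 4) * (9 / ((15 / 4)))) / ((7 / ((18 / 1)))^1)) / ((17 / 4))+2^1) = 58588 / 1785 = 32.82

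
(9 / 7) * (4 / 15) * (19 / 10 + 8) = 594 / 175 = 3.39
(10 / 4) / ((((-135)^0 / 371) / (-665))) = -1233575 / 2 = -616787.50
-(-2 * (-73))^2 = -21316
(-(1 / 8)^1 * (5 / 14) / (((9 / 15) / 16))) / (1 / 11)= -275 / 21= -13.10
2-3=-1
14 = 14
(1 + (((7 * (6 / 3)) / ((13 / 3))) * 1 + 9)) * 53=9116 / 13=701.23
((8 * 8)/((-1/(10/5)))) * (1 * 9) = -1152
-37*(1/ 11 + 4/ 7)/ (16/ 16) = -1887/ 77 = -24.51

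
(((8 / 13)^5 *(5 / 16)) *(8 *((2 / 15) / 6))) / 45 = 16384 / 150373665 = 0.00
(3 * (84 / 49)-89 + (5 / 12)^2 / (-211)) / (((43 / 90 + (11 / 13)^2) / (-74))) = 557629502495 / 107271556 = 5198.30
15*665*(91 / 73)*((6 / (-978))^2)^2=907725 / 51531558553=0.00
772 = 772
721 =721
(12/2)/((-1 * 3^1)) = -2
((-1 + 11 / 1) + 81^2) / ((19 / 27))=177417 / 19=9337.74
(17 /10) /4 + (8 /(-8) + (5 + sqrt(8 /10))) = 2*sqrt(5) /5 + 177 /40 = 5.32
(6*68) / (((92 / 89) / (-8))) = -72624 / 23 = -3157.57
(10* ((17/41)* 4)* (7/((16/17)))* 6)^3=27942253313625/68921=405424374.48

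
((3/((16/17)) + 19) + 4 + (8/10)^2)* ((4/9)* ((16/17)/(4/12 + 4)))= 14308/5525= 2.59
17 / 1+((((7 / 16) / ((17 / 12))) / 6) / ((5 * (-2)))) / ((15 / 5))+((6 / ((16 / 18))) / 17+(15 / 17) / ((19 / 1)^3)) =486807407 / 27984720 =17.40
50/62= 25/31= 0.81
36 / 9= 4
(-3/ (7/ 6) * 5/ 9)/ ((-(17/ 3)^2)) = 90/ 2023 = 0.04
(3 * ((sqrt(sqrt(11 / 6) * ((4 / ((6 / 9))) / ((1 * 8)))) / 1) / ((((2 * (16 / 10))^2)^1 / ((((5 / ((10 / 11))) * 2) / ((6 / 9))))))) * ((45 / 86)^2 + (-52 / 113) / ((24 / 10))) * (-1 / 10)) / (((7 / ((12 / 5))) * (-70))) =4073553 * 2^(3 / 4) * 33^(1 / 4) / 83868983296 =0.00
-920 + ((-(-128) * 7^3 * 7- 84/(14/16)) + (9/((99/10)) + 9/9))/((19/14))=47121742/209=225462.88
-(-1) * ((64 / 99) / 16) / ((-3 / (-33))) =4 / 9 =0.44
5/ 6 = 0.83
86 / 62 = 43 / 31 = 1.39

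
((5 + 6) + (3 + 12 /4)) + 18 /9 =19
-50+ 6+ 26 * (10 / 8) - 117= -257 / 2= -128.50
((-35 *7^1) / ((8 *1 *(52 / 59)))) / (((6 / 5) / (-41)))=2963275 / 2496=1187.21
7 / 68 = 0.10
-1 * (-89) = 89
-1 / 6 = -0.17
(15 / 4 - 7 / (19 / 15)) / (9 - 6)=-45 / 76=-0.59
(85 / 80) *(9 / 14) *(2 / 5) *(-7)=-1.91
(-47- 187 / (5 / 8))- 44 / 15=-5237 / 15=-349.13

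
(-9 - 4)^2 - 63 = 106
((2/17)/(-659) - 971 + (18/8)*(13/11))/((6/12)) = -477326309/246466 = -1936.68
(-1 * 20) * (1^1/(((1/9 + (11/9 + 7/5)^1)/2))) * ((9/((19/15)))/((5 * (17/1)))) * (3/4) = -12150/13243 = -0.92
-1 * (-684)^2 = -467856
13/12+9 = 121/12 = 10.08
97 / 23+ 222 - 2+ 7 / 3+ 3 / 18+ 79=14063 / 46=305.72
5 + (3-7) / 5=21 / 5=4.20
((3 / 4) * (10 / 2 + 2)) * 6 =63 / 2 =31.50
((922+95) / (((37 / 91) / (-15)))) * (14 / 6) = -87544.46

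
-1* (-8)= 8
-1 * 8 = -8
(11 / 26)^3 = 1331 / 17576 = 0.08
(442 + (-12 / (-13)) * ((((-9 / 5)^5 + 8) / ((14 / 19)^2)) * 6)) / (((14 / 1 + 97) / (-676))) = -34247504096 / 16996875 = -2014.93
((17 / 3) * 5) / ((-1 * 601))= -85 / 1803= -0.05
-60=-60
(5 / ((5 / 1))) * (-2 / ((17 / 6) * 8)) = -3 / 34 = -0.09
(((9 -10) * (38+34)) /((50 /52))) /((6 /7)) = -87.36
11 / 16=0.69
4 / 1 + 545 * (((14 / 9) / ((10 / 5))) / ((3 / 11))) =42073 / 27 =1558.26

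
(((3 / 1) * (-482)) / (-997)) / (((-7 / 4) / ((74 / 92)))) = -107004 / 160517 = -0.67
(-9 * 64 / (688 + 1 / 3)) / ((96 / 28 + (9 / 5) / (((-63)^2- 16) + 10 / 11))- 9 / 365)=-0.25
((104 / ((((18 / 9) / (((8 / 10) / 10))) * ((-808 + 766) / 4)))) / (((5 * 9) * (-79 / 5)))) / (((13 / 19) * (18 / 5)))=152 / 671895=0.00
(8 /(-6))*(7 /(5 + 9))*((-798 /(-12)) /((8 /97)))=-12901 /24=-537.54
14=14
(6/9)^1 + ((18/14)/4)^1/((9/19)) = 113/84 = 1.35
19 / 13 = 1.46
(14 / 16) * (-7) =-49 / 8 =-6.12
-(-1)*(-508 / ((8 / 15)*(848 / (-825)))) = 1571625 / 1696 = 926.67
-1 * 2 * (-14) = 28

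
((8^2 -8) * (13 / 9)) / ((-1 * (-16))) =91 / 18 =5.06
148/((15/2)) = 296/15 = 19.73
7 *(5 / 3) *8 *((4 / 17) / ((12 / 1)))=280 / 153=1.83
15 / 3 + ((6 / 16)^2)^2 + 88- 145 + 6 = -188335 / 4096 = -45.98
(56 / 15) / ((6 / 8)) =224 / 45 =4.98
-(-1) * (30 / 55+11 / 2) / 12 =0.50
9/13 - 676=-675.31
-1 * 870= -870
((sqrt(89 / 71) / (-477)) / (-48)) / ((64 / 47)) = 47 *sqrt(6319) / 104039424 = 0.00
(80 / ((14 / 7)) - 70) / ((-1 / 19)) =570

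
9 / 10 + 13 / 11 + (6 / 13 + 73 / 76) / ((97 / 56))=7650311 / 2635490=2.90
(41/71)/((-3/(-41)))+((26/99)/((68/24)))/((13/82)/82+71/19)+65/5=397948954802/19025316981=20.92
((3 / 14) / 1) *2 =3 / 7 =0.43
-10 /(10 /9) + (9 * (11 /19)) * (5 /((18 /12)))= 159 /19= 8.37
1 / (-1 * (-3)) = 1 / 3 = 0.33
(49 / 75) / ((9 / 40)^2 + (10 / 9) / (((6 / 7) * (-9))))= -6.99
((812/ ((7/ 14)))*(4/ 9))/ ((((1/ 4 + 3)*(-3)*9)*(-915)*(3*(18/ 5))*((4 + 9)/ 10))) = 0.00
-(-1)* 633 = 633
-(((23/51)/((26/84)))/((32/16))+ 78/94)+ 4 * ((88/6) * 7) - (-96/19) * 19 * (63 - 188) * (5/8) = -220959274/31161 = -7090.89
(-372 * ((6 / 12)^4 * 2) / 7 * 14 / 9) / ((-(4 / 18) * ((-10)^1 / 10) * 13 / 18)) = -64.38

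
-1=-1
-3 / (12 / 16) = -4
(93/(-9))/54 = -31/162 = -0.19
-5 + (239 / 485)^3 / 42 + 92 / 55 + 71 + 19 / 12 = 2433613373231 / 35137910500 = 69.26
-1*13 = -13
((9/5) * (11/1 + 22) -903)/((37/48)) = -5472/5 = -1094.40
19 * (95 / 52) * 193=348365 / 52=6699.33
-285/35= -57/7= -8.14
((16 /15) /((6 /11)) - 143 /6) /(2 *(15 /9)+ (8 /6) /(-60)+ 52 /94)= -8413 /1486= -5.66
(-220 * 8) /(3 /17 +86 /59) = -160480 /149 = -1077.05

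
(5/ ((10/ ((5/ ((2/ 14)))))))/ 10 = 7/ 4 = 1.75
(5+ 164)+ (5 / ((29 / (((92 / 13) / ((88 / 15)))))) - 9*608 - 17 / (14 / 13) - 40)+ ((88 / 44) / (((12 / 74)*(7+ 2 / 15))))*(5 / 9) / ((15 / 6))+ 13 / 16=-2396243123693 / 447278832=-5357.38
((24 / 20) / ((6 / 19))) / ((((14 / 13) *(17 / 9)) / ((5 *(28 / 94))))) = 2223 / 799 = 2.78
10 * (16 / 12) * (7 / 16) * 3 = 35 / 2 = 17.50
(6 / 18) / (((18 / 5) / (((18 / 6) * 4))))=10 / 9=1.11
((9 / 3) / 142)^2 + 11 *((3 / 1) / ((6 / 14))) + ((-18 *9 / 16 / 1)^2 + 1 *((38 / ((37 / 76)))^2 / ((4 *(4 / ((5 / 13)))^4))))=2266166037948237 / 12614601303616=179.65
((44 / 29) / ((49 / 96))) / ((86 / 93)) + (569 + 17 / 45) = 1574419786 / 2749635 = 572.59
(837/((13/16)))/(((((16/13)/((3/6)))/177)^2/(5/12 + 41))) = 56474250651/256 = 220602541.61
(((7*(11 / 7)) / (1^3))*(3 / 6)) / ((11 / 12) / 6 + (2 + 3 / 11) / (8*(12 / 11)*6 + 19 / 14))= 28.19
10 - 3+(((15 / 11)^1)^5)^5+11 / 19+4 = 4821558328943500702571126483345 / 2058594129243790718794774769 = 2342.16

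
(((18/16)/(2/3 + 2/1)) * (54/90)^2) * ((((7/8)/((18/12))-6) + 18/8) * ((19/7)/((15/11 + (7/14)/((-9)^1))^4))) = -2808878792841/6299804785400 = -0.45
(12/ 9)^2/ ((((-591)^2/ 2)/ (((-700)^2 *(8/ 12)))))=31360000/ 9430587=3.33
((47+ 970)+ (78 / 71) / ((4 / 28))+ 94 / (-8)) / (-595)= -57535 / 33796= -1.70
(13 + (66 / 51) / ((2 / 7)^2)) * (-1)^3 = -981 / 34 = -28.85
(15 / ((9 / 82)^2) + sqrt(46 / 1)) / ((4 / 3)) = 3 * sqrt(46) / 4 + 8405 / 9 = 938.98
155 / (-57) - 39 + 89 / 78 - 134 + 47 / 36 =-1540741 / 8892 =-173.27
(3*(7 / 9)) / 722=7 / 2166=0.00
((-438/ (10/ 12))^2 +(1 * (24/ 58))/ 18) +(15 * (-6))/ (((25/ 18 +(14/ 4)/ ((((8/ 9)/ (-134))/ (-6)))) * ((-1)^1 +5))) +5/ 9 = 205523618290733/ 743960925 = 276255.93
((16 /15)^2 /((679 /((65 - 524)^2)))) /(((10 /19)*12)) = 55.90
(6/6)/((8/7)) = 7/8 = 0.88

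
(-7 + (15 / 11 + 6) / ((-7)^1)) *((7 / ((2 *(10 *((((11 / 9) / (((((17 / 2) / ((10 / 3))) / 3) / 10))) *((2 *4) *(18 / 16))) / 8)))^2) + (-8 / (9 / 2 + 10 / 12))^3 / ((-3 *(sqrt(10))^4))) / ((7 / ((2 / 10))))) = -21224801 / 8152375000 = -0.00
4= 4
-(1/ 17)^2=-1/ 289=-0.00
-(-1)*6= 6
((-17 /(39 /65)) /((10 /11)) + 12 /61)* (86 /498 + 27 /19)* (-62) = 2649442900 /865773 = 3060.21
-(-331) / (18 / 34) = 5627 / 9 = 625.22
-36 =-36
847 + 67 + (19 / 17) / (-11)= 170899 / 187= 913.90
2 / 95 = 0.02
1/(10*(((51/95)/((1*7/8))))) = 133/816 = 0.16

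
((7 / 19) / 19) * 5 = 35 / 361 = 0.10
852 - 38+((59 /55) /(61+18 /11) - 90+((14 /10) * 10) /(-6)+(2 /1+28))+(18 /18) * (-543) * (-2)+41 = 19416197 /10335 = 1878.68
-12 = -12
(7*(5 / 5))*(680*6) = 28560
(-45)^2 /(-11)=-2025 /11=-184.09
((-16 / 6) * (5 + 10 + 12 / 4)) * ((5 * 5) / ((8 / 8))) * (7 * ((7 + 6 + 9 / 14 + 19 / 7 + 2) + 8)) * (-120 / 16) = 1660500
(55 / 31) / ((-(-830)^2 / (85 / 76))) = -187 / 64921936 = -0.00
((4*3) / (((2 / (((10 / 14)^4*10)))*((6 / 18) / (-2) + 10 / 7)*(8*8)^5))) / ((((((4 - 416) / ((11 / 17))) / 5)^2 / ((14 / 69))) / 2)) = 28359375 / 98320018607200796672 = 0.00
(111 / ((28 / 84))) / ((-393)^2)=37 / 17161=0.00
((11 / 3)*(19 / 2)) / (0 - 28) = -209 / 168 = -1.24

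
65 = 65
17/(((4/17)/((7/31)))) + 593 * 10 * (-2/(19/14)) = -8722.63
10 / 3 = 3.33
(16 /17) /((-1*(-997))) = 16 /16949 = 0.00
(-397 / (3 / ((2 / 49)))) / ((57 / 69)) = -18262 / 2793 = -6.54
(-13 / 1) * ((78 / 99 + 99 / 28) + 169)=-2081963 / 924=-2253.21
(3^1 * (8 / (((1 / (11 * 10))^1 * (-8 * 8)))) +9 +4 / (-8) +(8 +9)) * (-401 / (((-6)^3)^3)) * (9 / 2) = -2807 / 995328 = -0.00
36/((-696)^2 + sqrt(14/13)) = 113353344/1525282596857 - 18 * sqrt(182)/1525282596857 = 0.00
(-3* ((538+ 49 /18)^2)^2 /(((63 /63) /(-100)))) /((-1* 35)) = -44870085578007605 /61236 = -732740309262.65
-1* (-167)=167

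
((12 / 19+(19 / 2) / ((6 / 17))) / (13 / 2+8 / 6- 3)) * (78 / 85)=244959 / 46835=5.23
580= 580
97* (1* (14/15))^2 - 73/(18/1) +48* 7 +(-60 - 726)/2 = 10549/450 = 23.44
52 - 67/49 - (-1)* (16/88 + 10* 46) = 510.81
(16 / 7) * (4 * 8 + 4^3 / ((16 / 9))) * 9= 9792 / 7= 1398.86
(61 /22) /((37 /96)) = 2928 /407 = 7.19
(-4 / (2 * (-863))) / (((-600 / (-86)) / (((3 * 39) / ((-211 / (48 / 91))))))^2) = 4792608 / 1176662204375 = 0.00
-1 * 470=-470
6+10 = 16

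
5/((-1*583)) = -5/583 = -0.01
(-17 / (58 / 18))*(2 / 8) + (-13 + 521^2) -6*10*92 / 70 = 220334433 / 812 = 271347.82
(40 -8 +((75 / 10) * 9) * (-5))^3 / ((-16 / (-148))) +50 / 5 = -8439667527 / 32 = -263739610.22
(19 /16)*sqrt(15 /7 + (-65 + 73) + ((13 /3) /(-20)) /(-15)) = 19*sqrt(447937) /3360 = 3.78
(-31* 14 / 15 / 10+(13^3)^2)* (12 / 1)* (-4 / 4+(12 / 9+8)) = 1448041832 / 3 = 482680610.67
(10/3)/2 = 5/3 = 1.67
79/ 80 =0.99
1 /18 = 0.06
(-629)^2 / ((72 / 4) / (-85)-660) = -33629485 / 56118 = -599.26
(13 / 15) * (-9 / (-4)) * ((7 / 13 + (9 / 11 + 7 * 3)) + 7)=6297 / 110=57.25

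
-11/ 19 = -0.58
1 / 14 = 0.07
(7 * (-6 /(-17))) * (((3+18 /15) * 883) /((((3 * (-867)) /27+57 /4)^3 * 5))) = -1345776768 /406160440625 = -0.00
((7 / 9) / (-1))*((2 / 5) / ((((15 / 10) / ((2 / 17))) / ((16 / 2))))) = -448 / 2295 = -0.20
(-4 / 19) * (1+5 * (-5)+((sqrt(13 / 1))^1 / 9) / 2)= 96 / 19 - 2 * sqrt(13) / 171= 5.01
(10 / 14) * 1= 5 / 7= 0.71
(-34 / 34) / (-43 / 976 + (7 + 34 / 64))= -1952 / 14615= -0.13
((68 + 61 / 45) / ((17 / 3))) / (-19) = -3121 / 4845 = -0.64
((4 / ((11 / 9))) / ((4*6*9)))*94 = 47 / 33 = 1.42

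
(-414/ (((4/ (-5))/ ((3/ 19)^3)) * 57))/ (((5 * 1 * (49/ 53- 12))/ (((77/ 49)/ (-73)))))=1086129/ 78181392394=0.00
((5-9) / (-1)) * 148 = 592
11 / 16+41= 667 / 16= 41.69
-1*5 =-5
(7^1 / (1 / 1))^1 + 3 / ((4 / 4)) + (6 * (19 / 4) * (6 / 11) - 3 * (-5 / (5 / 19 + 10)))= 3862 / 143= 27.01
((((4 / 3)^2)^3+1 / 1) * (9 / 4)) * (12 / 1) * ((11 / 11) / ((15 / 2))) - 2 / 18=1921 / 81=23.72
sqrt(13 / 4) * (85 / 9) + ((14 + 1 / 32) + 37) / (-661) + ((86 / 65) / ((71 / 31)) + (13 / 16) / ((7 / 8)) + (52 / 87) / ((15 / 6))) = 18.69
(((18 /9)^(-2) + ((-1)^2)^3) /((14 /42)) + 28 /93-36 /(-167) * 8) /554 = 0.01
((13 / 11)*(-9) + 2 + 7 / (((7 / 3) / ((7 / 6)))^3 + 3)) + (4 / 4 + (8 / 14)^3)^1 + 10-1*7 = -1308 / 343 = -3.81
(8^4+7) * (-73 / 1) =-299519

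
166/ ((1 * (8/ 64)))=1328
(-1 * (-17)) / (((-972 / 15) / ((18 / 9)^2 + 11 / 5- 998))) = 260.19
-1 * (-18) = 18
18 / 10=9 / 5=1.80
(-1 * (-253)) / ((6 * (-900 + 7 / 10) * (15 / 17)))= -11 / 207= -0.05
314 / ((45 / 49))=15386 / 45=341.91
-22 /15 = -1.47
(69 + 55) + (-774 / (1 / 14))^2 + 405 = 117419425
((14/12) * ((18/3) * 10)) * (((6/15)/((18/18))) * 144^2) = 580608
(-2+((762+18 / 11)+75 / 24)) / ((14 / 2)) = 67299 / 616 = 109.25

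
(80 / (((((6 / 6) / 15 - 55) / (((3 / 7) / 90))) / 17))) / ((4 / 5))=-425 / 2884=-0.15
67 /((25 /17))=1139 /25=45.56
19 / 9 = 2.11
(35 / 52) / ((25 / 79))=553 / 260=2.13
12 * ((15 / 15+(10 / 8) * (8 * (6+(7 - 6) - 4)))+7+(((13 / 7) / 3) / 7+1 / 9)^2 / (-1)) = 29530136 / 64827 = 455.52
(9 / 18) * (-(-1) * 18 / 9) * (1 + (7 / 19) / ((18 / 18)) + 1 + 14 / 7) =83 / 19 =4.37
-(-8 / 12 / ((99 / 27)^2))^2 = -36 / 14641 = -0.00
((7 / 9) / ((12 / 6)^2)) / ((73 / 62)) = 217 / 1314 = 0.17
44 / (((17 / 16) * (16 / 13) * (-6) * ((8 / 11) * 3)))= -1573 / 612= -2.57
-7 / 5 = -1.40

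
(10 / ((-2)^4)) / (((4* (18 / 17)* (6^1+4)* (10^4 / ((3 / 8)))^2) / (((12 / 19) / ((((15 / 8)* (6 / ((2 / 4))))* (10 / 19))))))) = 17 / 15360000000000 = 0.00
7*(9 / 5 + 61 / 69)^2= 6002332 / 119025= 50.43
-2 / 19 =-0.11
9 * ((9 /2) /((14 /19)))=1539 /28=54.96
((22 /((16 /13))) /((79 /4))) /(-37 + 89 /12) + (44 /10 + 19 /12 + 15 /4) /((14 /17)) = 11.79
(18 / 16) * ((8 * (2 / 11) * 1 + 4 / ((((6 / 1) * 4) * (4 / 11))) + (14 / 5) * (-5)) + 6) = -4821 / 704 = -6.85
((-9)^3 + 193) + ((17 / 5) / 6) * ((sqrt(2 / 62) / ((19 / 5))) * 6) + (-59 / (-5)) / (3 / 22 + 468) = -27600022 / 51495 + 17 * sqrt(31) / 589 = -535.81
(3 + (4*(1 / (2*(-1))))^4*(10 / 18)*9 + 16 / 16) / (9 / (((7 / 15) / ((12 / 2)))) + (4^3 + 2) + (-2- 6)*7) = 147 / 220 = 0.67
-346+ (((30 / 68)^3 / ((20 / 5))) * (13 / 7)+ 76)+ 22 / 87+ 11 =-24769808507 / 95744544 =-258.71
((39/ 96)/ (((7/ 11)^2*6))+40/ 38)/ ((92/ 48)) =0.64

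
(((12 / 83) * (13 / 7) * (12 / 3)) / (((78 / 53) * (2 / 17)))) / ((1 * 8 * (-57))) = -901 / 66234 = -0.01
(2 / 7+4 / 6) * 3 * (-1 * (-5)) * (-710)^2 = 50410000 / 7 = 7201428.57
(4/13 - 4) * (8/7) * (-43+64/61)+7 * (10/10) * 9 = 1332369/5551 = 240.02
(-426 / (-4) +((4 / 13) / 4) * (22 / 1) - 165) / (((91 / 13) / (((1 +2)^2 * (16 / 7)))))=-15192 / 91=-166.95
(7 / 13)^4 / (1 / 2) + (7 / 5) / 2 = 247947 / 285610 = 0.87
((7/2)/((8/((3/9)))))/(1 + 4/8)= 7/72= 0.10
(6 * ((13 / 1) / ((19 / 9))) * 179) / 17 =125658 / 323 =389.03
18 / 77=0.23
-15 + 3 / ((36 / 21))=-53 / 4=-13.25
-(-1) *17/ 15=17/ 15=1.13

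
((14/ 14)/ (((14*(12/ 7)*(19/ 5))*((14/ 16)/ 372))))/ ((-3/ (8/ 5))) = -2.49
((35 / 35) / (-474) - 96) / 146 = -45505 / 69204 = -0.66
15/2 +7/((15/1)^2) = 3389/450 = 7.53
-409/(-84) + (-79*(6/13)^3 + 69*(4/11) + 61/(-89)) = 3885833227/180672492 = 21.51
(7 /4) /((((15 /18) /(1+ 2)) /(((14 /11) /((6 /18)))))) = 1323 /55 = 24.05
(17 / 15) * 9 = 51 / 5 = 10.20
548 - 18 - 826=-296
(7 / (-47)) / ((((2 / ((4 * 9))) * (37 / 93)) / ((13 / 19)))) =-152334 / 33041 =-4.61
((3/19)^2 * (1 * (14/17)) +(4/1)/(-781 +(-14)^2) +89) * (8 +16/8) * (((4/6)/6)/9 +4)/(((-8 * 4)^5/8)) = -7989301675/9382391709696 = -0.00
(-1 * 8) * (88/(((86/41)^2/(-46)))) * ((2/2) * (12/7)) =163312512/12943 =12617.83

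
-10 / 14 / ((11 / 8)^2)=-320 / 847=-0.38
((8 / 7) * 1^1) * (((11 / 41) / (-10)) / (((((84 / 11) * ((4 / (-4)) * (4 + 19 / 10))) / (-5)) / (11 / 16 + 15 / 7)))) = -0.01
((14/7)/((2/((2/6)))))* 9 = 3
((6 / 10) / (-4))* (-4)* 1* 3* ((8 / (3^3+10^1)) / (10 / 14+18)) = 0.02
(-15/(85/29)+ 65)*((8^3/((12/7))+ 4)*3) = 924344/17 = 54373.18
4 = 4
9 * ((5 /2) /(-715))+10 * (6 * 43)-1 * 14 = 2565.97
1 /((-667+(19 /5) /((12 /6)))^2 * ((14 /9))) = 50 /34405623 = 0.00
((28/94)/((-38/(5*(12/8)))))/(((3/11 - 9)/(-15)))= -5775/57152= -0.10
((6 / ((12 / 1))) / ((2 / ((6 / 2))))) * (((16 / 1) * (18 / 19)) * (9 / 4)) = 486 / 19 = 25.58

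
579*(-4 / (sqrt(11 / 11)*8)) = -579 / 2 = -289.50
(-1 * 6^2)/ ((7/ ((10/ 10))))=-5.14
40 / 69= 0.58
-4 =-4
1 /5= 0.20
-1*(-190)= 190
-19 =-19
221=221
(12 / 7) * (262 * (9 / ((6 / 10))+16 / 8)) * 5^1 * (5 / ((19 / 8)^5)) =43784601600 / 17332693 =2526.13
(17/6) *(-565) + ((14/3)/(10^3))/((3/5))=-1440743/900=-1600.83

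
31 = 31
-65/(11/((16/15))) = -208/33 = -6.30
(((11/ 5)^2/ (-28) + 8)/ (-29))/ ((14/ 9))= -49311/ 284200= -0.17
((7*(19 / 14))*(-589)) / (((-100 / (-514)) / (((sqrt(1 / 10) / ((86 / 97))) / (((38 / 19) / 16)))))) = -278980439*sqrt(10) / 10750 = -82066.38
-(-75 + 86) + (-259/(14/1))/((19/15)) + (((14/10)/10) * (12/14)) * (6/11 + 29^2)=787723/10450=75.38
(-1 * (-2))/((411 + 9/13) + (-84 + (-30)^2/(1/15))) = 13/89880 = 0.00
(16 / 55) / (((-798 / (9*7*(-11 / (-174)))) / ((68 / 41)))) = -272 / 112955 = -0.00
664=664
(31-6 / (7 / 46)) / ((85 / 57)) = -3363 / 595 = -5.65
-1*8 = -8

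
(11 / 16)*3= 33 / 16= 2.06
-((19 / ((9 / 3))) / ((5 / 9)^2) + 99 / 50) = -45 / 2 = -22.50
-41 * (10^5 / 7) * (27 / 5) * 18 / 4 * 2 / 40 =-4981500 / 7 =-711642.86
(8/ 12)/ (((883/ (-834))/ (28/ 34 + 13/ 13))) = -17236/ 15011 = -1.15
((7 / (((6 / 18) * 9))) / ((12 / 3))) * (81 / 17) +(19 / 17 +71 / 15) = 8803 / 1020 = 8.63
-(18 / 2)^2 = -81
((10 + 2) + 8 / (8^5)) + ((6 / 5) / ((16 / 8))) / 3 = 249861 / 20480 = 12.20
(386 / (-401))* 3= -1158 / 401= -2.89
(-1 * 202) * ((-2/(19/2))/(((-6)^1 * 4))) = -101/57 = -1.77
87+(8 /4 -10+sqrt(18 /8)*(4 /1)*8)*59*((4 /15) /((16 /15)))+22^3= 11325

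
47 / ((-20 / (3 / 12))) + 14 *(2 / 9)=1817 / 720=2.52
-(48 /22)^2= -576 /121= -4.76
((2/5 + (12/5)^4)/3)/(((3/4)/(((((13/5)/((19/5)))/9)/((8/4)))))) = 545636/961875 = 0.57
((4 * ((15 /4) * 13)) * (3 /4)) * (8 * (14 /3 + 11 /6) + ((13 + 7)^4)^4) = 95846400000000000007605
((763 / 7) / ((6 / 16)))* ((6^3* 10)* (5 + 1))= 3767040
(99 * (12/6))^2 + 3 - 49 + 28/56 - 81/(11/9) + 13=860315/22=39105.23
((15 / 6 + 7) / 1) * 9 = 171 / 2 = 85.50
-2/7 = -0.29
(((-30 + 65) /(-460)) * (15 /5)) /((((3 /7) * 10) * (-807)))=49 /742440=0.00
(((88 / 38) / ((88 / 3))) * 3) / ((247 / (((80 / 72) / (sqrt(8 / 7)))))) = 5 * sqrt(14) / 18772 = 0.00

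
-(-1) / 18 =1 / 18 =0.06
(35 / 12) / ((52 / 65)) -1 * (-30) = 1615 / 48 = 33.65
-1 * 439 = -439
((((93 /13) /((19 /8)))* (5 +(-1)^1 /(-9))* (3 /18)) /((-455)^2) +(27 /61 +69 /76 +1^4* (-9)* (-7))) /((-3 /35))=-750.76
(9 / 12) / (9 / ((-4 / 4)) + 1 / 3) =-9 / 104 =-0.09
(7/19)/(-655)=-7/12445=-0.00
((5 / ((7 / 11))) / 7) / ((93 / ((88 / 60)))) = 242 / 13671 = 0.02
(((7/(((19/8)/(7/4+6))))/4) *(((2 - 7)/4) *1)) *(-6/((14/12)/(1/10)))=279/76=3.67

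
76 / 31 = 2.45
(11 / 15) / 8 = 11 / 120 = 0.09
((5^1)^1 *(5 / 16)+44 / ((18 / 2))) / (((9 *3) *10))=929 / 38880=0.02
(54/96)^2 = 81/256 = 0.32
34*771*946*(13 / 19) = 322379772 / 19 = 16967356.42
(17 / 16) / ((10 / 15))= 51 / 32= 1.59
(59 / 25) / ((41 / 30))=354 / 205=1.73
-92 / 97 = -0.95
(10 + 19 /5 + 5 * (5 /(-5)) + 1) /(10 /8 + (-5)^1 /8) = 392 /25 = 15.68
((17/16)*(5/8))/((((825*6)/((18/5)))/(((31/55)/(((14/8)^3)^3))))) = 1079296/610348305875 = 0.00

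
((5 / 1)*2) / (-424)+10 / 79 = 1725 / 16748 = 0.10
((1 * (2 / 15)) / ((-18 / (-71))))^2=5041 / 18225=0.28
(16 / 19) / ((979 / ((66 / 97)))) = 96 / 164027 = 0.00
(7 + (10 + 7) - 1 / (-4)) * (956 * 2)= 46366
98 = 98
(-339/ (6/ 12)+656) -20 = -42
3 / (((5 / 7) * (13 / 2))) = 42 / 65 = 0.65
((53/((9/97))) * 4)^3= 8696065166144/729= 11928758801.29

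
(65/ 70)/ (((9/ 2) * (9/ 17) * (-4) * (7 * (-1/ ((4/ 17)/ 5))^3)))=208/ 143380125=0.00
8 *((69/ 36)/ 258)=23/ 387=0.06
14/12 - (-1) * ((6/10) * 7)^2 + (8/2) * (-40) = -21179/150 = -141.19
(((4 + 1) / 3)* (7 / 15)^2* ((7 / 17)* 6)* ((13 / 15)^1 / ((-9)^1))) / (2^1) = -4459 / 103275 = -0.04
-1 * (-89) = 89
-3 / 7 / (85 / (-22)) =66 / 595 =0.11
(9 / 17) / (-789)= -3 / 4471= -0.00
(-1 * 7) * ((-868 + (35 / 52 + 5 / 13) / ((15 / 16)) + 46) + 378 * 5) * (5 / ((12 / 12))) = -1459360 / 39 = -37419.49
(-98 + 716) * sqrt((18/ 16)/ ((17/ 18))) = 2781 * sqrt(17)/ 17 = 674.49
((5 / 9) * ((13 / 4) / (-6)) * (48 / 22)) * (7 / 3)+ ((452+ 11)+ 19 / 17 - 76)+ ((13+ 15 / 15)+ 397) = 4027010 / 5049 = 797.59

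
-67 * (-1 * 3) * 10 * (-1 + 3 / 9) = -1340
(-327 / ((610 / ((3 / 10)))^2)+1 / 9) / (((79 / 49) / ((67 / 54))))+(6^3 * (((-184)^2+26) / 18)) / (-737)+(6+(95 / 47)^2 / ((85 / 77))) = -21426172010279973882581 / 39539862587695140000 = -541.89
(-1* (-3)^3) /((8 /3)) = 81 /8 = 10.12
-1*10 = -10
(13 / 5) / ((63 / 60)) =52 / 21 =2.48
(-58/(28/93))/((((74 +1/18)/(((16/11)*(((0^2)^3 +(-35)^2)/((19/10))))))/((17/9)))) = -41412000/8987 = -4607.99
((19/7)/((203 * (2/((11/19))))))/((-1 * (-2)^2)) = -11/11368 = -0.00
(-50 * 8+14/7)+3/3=-397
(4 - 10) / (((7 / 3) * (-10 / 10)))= 18 / 7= 2.57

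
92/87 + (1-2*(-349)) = 60905/87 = 700.06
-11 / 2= -5.50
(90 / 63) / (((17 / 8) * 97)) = 80 / 11543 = 0.01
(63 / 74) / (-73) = -63 / 5402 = -0.01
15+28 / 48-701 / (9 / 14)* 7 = -7617.53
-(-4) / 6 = 2 / 3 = 0.67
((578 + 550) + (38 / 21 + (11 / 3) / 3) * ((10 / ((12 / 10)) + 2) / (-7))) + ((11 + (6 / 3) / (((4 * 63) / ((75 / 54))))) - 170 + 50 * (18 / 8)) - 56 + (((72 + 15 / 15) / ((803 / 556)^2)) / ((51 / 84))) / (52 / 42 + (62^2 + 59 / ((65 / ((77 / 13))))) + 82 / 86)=1788411754853715059921 / 1751540848661566116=1021.05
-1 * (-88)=88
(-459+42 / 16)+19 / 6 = -10877 / 24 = -453.21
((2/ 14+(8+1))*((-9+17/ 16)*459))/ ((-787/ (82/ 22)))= 9560052/ 60599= 157.76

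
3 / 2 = 1.50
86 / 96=43 / 48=0.90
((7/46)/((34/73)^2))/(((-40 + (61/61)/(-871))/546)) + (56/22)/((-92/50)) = -111666880339/10189877588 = -10.96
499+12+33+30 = 574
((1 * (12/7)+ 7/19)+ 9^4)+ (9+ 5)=6577.08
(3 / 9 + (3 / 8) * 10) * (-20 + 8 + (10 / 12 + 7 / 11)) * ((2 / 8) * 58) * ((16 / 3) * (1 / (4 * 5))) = -197519 / 1188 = -166.26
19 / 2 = 9.50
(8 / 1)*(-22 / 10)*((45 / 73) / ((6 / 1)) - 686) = 4406204 / 365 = 12071.79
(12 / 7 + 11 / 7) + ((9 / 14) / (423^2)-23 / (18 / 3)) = -76210 / 139167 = -0.55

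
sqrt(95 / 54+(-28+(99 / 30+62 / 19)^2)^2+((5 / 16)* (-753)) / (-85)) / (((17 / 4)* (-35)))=-sqrt(7071013917182154) / 821590875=-0.10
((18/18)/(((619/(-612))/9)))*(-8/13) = 44064/8047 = 5.48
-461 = -461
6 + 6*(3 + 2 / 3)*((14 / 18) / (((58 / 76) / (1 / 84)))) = 4907 / 783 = 6.27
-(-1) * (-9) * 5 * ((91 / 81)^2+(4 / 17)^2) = -12490925 / 210681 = -59.29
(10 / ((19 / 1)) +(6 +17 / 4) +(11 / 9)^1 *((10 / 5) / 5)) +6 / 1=59047 / 3420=17.27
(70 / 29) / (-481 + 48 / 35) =-2450 / 486823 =-0.01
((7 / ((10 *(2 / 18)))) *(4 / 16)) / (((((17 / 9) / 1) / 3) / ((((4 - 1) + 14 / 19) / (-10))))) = -120771 / 129200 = -0.93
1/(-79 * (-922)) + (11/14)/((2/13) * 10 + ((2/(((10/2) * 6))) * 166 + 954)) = 79438171/96103622608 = 0.00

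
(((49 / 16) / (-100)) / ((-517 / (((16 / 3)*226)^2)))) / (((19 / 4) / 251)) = 4547.58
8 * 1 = 8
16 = 16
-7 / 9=-0.78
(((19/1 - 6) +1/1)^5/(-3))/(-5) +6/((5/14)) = 538076/15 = 35871.73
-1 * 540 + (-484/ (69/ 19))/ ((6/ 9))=-17018/ 23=-739.91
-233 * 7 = -1631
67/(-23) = -67/23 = -2.91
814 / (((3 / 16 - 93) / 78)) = -30784 / 45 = -684.09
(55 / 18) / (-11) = -5 / 18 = -0.28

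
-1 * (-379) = 379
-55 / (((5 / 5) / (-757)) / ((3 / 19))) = 124905 / 19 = 6573.95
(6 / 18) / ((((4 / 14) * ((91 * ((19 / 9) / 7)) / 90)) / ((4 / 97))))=3780 / 23959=0.16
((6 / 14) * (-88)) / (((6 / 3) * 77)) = -12 / 49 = -0.24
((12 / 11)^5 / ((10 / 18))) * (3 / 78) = 1119744 / 10468315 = 0.11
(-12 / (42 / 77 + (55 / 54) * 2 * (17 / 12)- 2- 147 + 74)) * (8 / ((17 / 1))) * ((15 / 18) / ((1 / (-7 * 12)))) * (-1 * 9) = 215550720 / 4336207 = 49.71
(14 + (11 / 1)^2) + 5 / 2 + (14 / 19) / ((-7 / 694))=2449 / 38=64.45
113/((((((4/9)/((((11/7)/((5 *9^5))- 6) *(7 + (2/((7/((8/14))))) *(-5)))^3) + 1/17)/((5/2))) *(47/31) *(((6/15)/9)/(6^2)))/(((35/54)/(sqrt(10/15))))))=307097907894319638537126105044071125 *sqrt(6)/369276854692635435535851517732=2037043.93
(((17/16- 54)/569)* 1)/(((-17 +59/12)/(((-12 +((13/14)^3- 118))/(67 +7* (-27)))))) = 128691849/15782876480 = 0.01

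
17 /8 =2.12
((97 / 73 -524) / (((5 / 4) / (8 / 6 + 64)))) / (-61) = 5982704 / 13359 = 447.84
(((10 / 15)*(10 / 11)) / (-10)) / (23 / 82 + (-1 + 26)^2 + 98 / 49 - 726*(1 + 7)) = 164 / 14019027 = 0.00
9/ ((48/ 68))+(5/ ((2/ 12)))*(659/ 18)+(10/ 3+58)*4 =16277/ 12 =1356.42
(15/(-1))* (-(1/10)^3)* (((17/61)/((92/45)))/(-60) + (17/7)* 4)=4578321/31427200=0.15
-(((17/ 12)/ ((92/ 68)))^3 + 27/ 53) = -1846954709/ 1114302528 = -1.66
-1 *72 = -72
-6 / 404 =-3 / 202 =-0.01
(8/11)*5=40/11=3.64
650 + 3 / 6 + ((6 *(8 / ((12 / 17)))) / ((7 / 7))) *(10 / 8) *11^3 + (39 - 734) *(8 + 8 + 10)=191431 / 2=95715.50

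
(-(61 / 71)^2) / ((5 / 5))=-3721 / 5041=-0.74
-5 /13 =-0.38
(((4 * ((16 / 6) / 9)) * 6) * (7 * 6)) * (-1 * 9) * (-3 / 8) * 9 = 9072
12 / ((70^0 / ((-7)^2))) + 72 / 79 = 46524 / 79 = 588.91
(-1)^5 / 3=-1 / 3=-0.33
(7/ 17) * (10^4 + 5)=70035/ 17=4119.71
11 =11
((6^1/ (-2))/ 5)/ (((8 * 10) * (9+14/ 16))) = -3/ 3950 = -0.00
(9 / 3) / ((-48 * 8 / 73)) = -73 / 128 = -0.57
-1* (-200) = 200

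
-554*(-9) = 4986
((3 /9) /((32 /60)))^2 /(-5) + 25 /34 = 715 /1088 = 0.66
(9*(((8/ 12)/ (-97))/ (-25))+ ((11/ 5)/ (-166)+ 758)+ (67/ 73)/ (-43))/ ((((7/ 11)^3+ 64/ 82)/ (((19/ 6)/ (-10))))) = -110340500795430169/ 477263400765000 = -231.19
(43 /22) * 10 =215 /11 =19.55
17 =17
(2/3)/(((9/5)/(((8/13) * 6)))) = 160/117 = 1.37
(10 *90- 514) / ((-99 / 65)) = -25090 / 99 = -253.43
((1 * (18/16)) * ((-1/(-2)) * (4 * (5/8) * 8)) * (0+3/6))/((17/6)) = 135/68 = 1.99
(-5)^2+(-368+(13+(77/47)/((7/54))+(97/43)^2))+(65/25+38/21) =-2809197316/9124815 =-307.86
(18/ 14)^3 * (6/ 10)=2187/ 1715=1.28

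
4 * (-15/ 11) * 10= -600/ 11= -54.55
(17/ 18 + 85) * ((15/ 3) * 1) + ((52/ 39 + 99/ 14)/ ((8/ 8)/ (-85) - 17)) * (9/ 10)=52141771/ 121464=429.28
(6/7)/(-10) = -3/35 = -0.09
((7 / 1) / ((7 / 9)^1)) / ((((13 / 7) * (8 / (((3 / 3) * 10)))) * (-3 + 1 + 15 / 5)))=315 / 52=6.06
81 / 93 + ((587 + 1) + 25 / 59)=1077820 / 1829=589.29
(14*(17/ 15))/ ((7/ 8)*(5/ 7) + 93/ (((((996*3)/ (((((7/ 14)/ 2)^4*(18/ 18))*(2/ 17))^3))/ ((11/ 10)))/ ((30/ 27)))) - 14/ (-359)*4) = 2630441646315012096/ 129475564111746815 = 20.32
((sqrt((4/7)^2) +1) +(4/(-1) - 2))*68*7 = -2108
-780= -780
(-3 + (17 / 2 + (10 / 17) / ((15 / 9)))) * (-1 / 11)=-199 / 374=-0.53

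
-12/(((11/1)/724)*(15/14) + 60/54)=-1094688/102845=-10.64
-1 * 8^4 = -4096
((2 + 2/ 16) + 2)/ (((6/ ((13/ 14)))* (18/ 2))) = 143/ 2016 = 0.07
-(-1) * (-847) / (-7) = 121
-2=-2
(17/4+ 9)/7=53/28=1.89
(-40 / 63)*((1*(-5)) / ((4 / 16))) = 800 / 63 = 12.70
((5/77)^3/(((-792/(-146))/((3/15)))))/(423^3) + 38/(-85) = -519962544290069603/1163074112228134260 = -0.45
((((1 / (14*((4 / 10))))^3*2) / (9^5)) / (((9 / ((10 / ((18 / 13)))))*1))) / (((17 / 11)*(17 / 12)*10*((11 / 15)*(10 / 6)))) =1625 / 280960810704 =0.00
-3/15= -1/5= -0.20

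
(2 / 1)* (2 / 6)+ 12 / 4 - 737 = -733.33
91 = 91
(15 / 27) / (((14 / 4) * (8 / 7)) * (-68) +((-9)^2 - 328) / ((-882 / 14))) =-35 / 16889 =-0.00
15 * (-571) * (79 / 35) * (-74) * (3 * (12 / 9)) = 40056792 / 7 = 5722398.86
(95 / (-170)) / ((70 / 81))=-1539 / 2380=-0.65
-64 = -64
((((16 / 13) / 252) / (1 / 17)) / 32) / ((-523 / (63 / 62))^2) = 1071 / 109350329504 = 0.00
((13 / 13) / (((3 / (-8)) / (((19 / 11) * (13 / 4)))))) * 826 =-408044 / 33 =-12364.97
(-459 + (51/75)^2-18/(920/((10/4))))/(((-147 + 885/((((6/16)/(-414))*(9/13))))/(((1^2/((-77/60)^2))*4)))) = 3797096328/4811801642725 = 0.00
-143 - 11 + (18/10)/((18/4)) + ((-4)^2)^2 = 512/5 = 102.40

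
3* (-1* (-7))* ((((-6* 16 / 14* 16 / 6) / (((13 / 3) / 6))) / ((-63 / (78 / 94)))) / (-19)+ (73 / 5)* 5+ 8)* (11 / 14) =116937117 / 87514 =1336.21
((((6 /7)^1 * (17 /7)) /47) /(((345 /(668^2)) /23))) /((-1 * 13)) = -15171616 /149695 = -101.35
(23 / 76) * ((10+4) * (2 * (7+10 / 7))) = 1357 / 19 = 71.42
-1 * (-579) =579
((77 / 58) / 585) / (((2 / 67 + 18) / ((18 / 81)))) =5159 / 184443480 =0.00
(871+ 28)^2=808201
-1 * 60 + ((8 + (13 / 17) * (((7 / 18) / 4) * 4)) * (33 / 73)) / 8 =-3546151 / 59568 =-59.53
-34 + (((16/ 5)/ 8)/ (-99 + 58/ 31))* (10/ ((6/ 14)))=-307990/ 9033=-34.10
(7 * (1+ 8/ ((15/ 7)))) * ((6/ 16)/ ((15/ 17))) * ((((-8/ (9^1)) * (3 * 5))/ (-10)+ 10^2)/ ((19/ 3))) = 16898/ 75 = 225.31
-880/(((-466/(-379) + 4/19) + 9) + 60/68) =-77.72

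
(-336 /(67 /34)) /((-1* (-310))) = -0.55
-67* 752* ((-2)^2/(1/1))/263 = -201536/263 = -766.30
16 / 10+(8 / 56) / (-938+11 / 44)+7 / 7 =341321 / 131285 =2.60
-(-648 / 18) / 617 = 36 / 617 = 0.06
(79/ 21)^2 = 6241/ 441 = 14.15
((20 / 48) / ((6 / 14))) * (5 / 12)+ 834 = 360463 / 432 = 834.41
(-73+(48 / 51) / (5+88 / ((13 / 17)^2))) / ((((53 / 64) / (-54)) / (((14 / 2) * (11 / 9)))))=321375114368 / 7891859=40722.36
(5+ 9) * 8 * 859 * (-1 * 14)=-1346912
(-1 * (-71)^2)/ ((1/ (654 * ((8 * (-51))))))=1345100112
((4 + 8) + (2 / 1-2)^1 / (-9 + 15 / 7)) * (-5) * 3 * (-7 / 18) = 70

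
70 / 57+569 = 32503 / 57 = 570.23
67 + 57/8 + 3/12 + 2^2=627/8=78.38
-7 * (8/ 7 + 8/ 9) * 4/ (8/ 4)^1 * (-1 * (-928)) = -237568/ 9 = -26396.44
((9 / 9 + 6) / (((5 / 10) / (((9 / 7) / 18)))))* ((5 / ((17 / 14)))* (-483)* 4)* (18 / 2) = -71597.65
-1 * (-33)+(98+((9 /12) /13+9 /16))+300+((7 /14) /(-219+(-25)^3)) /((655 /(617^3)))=226815373597 /539646640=420.30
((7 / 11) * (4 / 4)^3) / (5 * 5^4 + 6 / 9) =0.00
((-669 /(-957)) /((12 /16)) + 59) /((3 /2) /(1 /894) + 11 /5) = 286775 /6427212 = 0.04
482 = 482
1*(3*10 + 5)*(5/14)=25/2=12.50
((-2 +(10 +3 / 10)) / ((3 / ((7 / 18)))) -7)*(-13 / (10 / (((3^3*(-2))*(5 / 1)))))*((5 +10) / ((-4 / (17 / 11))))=2120937 / 176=12050.78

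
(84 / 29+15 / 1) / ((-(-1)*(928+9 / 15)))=0.02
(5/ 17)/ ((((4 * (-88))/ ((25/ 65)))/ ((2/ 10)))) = -5/ 77792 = -0.00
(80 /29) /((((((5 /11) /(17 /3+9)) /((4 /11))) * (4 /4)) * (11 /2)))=512 /87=5.89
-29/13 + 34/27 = -341/351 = -0.97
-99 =-99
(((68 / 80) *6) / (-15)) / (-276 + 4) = 0.00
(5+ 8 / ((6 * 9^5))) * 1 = 885739 / 177147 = 5.00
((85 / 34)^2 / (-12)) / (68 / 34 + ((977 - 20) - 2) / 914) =-11425 / 66792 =-0.17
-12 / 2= -6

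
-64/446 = -32/223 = -0.14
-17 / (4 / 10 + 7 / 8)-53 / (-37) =-11.90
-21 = -21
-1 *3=-3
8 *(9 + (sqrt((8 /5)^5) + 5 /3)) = 1024 *sqrt(10) /125 + 256 /3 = 111.24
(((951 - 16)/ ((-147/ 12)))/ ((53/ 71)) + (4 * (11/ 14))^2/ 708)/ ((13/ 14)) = -93988334/ 853671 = -110.10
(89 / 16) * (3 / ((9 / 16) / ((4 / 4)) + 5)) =3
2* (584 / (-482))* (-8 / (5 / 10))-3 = 8621 / 241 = 35.77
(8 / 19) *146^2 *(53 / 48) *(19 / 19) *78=14686724 / 19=772985.47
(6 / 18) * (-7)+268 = 797 / 3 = 265.67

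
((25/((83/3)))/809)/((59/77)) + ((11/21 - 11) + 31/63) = -9.98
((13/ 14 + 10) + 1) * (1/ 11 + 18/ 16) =17869/ 1232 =14.50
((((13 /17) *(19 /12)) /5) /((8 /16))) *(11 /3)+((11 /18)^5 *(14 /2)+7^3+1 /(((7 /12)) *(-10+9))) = 386372441879 /1124292960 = 343.66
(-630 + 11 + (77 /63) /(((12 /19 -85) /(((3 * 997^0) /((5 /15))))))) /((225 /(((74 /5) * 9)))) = -73442484 /200375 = -366.53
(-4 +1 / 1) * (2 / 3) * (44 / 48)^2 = -121 / 72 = -1.68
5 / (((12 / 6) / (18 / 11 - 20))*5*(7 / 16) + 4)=1.33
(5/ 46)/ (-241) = -5/ 11086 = -0.00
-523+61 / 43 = -22428 / 43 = -521.58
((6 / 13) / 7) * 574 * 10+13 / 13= 4933 / 13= 379.46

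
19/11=1.73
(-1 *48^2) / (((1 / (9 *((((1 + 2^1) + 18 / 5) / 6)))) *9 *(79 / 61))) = -772992 / 395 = -1956.94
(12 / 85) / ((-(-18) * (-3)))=-2 / 765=-0.00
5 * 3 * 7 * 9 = 945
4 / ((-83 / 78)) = -312 / 83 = -3.76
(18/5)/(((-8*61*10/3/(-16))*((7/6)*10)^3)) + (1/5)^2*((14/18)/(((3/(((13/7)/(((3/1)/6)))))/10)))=680036866/1765378125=0.39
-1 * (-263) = 263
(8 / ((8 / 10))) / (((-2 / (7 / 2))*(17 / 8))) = -140 / 17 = -8.24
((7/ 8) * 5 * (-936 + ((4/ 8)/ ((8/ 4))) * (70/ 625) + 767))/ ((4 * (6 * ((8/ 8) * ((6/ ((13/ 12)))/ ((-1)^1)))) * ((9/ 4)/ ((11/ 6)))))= 14095081/ 3110400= 4.53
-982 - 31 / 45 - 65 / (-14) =-616169 / 630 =-978.05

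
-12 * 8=-96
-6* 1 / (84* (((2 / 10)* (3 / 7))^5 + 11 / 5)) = -7503125 / 231096736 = -0.03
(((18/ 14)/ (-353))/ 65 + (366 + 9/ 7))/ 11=58991586/ 1766765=33.39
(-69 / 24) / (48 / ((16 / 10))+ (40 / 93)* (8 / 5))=-0.09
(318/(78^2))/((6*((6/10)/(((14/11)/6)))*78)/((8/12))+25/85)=31535/1198183974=0.00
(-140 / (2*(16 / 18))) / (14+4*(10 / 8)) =-315 / 76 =-4.14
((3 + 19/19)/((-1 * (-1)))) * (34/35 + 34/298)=22644/5215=4.34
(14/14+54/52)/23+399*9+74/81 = 173989403/48438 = 3592.00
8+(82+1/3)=271/3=90.33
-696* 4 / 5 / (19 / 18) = -50112 / 95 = -527.49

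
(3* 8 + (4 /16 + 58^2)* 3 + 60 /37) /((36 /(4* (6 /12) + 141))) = 23793913 /592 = 40192.42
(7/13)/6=7/78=0.09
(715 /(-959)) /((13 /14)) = -0.80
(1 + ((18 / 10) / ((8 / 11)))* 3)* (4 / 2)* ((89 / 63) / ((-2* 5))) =-29993 / 12600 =-2.38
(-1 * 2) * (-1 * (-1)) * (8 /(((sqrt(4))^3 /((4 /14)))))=-4 /7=-0.57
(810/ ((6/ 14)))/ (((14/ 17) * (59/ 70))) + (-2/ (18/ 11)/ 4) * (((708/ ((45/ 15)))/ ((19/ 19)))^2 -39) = -30337993/ 2124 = -14283.42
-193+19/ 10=-1911/ 10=-191.10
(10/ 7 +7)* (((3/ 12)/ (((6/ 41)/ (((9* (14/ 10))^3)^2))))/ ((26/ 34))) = 122435903873367/ 1625000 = 75345171.61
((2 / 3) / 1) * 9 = 6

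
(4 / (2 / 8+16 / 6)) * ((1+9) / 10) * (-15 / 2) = -72 / 7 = -10.29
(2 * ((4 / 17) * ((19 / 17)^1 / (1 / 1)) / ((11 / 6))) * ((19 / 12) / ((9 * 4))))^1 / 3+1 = 86194 / 85833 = 1.00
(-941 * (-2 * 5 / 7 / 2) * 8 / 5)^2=56670784 / 49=1156546.61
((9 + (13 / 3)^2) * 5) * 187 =233750 / 9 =25972.22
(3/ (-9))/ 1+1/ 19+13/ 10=581/ 570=1.02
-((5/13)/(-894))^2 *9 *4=-0.00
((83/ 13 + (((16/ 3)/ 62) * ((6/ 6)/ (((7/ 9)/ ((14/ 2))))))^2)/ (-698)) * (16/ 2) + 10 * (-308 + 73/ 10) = -13111040403/ 4360057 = -3007.08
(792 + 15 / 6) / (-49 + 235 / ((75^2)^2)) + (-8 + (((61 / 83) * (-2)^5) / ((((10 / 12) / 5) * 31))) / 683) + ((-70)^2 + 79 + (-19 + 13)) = 4948.78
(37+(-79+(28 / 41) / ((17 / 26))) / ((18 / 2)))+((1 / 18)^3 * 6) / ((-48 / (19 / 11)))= 10136915141 / 357711552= 28.34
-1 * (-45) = 45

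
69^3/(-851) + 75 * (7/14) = -25791/74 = -348.53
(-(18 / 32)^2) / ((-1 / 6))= 243 / 128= 1.90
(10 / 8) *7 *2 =17.50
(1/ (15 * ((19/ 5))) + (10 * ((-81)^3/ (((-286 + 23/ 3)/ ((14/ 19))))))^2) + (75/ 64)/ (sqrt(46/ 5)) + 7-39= 197937678.28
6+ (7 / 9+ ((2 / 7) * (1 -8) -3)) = 16 / 9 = 1.78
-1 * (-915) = 915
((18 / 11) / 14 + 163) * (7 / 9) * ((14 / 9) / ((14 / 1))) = 12560 / 891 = 14.10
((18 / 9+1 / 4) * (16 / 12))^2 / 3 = 3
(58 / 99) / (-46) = -29 / 2277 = -0.01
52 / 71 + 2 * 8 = 16.73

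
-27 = -27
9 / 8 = 1.12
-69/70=-0.99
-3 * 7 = -21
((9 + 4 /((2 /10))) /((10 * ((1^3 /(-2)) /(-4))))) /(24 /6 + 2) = 58 /15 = 3.87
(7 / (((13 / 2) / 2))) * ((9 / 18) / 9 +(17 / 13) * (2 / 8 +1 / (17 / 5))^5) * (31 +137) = 57820558061 / 1355044704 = 42.67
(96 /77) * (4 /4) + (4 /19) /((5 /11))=12508 /7315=1.71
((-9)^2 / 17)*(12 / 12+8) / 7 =729 / 119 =6.13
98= 98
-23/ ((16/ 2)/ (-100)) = 575/ 2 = 287.50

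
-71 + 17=-54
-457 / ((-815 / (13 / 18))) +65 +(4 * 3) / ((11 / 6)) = 11610641 / 161370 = 71.95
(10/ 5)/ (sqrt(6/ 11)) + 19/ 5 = sqrt(66)/ 3 + 19/ 5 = 6.51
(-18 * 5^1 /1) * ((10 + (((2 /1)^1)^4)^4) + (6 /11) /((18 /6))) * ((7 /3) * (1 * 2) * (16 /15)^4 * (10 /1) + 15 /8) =-367439490.05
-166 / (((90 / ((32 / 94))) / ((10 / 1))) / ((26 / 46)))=-34528 / 9729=-3.55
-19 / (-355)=19 / 355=0.05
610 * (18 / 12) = 915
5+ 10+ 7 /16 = 247 /16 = 15.44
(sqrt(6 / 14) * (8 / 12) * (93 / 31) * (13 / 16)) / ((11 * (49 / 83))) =1079 * sqrt(21) / 30184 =0.16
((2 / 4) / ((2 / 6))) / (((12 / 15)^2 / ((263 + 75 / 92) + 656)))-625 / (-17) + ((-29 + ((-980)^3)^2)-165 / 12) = 44334639477481579594773 / 50048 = 885842380864002149.83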